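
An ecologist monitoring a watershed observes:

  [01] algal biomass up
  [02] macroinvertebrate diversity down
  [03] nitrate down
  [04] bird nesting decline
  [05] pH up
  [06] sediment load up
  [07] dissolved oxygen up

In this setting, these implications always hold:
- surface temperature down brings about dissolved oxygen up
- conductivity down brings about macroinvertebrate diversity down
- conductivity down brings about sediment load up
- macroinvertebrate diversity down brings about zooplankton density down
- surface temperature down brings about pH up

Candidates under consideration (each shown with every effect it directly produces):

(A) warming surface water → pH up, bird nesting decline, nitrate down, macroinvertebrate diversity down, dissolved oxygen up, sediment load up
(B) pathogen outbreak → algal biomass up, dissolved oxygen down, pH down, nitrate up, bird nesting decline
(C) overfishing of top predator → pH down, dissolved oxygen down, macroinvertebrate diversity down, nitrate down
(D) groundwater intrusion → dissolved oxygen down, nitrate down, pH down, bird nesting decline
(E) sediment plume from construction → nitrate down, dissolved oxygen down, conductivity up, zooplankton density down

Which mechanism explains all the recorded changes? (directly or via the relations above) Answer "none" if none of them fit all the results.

Per-candidate check:
(A) warming surface water — does not account for algal biomass up
(B) pathogen outbreak — fails on macroinvertebrate diversity down, nitrate down, pH up, sediment load up, dissolved oxygen up (predicts nitrate up, not nitrate down; predicts pH down, not pH up; predicts dissolved oxygen down, not dissolved oxygen up)
(C) overfishing of top predator — algal biomass up -; macroinvertebrate diversity down +; nitrate down +; bird nesting decline -; pH up -; sediment load up -; dissolved oxygen up -
(D) groundwater intrusion — algal biomass up -; macroinvertebrate diversity down -; nitrate down +; bird nesting decline +; pH up -; sediment load up -; dissolved oxygen up -
(E) sediment plume from construction — algal biomass up -; macroinvertebrate diversity down -; nitrate down +; bird nesting decline -; pH up -; sediment load up -; dissolved oxygen up -
Every candidate fails on at least one observation.

none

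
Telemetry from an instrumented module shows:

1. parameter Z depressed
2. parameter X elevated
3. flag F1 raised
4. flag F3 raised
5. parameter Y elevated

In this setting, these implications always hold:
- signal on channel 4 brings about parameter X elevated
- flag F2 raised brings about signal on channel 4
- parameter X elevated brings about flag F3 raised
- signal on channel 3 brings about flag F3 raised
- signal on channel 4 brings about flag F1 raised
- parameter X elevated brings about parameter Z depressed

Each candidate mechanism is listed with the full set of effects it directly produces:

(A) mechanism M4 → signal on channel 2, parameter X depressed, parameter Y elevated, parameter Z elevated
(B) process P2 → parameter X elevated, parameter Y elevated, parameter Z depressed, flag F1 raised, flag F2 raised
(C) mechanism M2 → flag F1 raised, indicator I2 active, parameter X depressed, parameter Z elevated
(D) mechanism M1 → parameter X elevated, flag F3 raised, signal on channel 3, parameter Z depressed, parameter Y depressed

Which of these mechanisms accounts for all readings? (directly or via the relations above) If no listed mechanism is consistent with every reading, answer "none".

Testing each hypothesis:
(A) mechanism M4 — fails on parameter Z depressed, parameter X elevated, flag F1 raised, flag F3 raised (predicts parameter Z elevated, not parameter Z depressed; predicts parameter X depressed, not parameter X elevated)
(B) process P2 — accounts for every observation (flag F3 raised via parameter X elevated → flag F3 raised)
(C) mechanism M2 — parameter Z depressed miss; parameter X elevated miss; flag F1 raised match; flag F3 raised miss; parameter Y elevated miss
(D) mechanism M1 — parameter Z depressed match; parameter X elevated match; flag F1 raised miss; flag F3 raised match; parameter Y elevated miss
(B) alone accounts for all the evidence.

B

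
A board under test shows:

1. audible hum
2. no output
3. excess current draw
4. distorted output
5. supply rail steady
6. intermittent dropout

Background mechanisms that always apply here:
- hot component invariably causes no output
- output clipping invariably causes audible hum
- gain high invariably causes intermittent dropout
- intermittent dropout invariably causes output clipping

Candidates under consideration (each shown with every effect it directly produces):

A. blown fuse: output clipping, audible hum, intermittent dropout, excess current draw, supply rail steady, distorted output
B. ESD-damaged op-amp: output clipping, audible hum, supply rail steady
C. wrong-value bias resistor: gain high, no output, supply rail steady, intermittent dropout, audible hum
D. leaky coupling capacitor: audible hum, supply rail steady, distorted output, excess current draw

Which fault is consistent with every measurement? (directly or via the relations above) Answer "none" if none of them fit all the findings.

Testing each hypothesis:
(A) blown fuse — audible hum yes; no output NO; excess current draw yes; distorted output yes; supply rail steady yes; intermittent dropout yes
(B) ESD-damaged op-amp — audible hum yes; no output NO; excess current draw NO; distorted output NO; supply rail steady yes; intermittent dropout NO
(C) wrong-value bias resistor — does not account for excess current draw, distorted output
(D) leaky coupling capacitor — audible hum yes; no output NO; excess current draw yes; distorted output yes; supply rail steady yes; intermittent dropout NO
None of the listed candidates fits everything.

none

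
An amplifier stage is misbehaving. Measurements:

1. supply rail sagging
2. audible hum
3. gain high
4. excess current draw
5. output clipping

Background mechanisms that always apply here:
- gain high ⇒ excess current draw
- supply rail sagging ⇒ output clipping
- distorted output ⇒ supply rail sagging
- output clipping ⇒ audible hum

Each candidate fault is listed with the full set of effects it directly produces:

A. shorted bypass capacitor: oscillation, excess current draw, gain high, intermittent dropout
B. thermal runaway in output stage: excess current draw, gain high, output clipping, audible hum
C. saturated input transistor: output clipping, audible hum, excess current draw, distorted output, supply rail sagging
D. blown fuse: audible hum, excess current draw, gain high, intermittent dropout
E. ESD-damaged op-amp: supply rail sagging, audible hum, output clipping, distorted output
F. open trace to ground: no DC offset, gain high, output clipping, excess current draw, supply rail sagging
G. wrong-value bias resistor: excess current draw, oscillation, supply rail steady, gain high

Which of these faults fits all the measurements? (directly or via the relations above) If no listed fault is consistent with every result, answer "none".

F

For each candidate, compare predicted effects to what was observed:
(A) shorted bypass capacitor — supply rail sagging NO; audible hum NO; gain high yes; excess current draw yes; output clipping NO
(B) thermal runaway in output stage — supply rail sagging NO; audible hum yes; gain high yes; excess current draw yes; output clipping yes
(C) saturated input transistor — supply rail sagging yes; audible hum yes; gain high NO; excess current draw yes; output clipping yes
(D) blown fuse — does not account for supply rail sagging, output clipping
(E) ESD-damaged op-amp — supply rail sagging yes; audible hum yes; gain high NO; excess current draw NO; output clipping yes
(F) open trace to ground — accounts for every observation (audible hum through output clipping → audible hum)
(G) wrong-value bias resistor — supply rail sagging NO; audible hum NO; gain high yes; excess current draw yes; output clipping NO
(F) alone accounts for all the evidence.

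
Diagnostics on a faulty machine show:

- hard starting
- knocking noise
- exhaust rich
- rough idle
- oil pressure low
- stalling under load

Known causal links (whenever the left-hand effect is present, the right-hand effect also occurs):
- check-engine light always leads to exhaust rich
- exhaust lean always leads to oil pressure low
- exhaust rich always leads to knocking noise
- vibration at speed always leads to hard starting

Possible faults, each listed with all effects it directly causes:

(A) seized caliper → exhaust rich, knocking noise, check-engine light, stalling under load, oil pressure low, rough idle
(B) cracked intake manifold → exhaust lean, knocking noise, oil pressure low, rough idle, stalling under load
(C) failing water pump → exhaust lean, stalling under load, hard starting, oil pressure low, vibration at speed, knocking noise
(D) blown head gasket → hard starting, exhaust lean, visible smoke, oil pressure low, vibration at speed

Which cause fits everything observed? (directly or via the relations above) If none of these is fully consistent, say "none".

none

For each candidate, compare predicted effects to what was observed:
(A) seized caliper — does not account for hard starting
(B) cracked intake manifold — fails on hard starting, exhaust rich (predicts exhaust lean, not exhaust rich)
(C) failing water pump — hard starting yes; knocking noise yes; exhaust rich NO; rough idle NO; oil pressure low yes; stalling under load yes
(D) blown head gasket — hard starting yes; knocking noise NO; exhaust rich NO; rough idle NO; oil pressure low yes; stalling under load NO
No candidate is consistent with all observations.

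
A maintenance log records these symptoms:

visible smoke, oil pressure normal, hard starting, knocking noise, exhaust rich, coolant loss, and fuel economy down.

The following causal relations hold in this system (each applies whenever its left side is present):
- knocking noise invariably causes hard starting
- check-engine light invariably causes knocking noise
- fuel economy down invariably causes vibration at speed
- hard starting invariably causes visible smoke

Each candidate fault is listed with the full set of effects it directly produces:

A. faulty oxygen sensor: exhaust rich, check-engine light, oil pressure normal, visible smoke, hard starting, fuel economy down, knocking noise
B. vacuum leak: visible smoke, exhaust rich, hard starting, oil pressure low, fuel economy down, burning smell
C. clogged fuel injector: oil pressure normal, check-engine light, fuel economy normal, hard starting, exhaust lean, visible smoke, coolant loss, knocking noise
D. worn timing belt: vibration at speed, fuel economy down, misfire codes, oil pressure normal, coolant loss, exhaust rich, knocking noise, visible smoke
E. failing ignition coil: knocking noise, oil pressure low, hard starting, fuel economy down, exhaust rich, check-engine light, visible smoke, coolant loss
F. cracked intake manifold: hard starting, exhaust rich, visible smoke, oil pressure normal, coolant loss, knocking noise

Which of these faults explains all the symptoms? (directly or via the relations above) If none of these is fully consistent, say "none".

D

Checking each candidate against the observations:
(A) faulty oxygen sensor — visible smoke yes; oil pressure normal yes; hard starting yes; knocking noise yes; exhaust rich yes; coolant loss NO; fuel economy down yes
(B) vacuum leak — visible smoke yes; oil pressure normal NO; hard starting yes; knocking noise NO; exhaust rich yes; coolant loss NO; fuel economy down yes
(C) clogged fuel injector — fails on exhaust rich, fuel economy down (predicts exhaust lean, not exhaust rich; predicts fuel economy normal, not fuel economy down)
(D) worn timing belt — visible smoke yes; oil pressure normal yes; hard starting yes (by knocking noise → hard starting); knocking noise yes; exhaust rich yes; coolant loss yes; fuel economy down yes
(E) failing ignition coil — visible smoke yes; oil pressure normal NO; hard starting yes; knocking noise yes; exhaust rich yes; coolant loss yes; fuel economy down yes
(F) cracked intake manifold — does not account for fuel economy down
(D) alone accounts for all the evidence.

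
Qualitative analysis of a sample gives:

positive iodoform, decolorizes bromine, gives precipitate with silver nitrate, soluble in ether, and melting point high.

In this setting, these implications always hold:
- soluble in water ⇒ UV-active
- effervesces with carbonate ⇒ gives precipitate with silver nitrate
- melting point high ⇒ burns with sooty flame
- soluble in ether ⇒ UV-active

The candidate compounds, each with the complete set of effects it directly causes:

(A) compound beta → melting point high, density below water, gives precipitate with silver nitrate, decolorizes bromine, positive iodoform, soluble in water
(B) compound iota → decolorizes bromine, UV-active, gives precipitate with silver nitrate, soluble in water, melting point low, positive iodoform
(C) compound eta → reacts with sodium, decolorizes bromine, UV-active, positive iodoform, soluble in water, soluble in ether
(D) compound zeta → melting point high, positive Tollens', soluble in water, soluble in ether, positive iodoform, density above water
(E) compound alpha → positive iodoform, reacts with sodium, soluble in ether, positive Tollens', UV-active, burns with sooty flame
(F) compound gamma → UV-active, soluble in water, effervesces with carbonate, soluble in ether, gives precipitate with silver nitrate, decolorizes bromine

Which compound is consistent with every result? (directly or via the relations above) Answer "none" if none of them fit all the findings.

none

Checking each candidate against the observations:
(A) compound beta — does not account for soluble in ether
(B) compound iota — fails on soluble in ether, melting point high (predicts melting point low, not melting point high)
(C) compound eta — does not account for gives precipitate with silver nitrate, melting point high
(D) compound zeta — positive iodoform match; decolorizes bromine miss; gives precipitate with silver nitrate miss; soluble in ether match; melting point high match
(E) compound alpha — positive iodoform match; decolorizes bromine miss; gives precipitate with silver nitrate miss; soluble in ether match; melting point high miss
(F) compound gamma — positive iodoform miss; decolorizes bromine match; gives precipitate with silver nitrate match; soluble in ether match; melting point high miss
None of the listed candidates fits everything.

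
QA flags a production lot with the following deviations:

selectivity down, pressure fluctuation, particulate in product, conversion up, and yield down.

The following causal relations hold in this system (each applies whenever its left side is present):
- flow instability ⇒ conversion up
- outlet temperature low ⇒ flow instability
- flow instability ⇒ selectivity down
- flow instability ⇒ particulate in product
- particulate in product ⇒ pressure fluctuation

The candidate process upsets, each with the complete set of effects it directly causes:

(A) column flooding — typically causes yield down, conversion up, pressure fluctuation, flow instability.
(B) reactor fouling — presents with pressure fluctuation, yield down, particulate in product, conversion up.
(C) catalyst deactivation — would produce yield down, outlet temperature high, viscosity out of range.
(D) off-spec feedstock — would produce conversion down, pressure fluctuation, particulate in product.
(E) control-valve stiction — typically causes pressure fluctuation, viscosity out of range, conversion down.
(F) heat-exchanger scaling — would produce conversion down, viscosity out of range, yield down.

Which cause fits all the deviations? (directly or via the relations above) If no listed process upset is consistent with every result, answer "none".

Checking each candidate against the observations:
(A) column flooding — accounts for every observation (selectivity down through flow instability → selectivity down)
(B) reactor fouling — does not account for selectivity down
(C) catalyst deactivation — selectivity down -; pressure fluctuation -; particulate in product -; conversion up -; yield down +
(D) off-spec feedstock — selectivity down -; pressure fluctuation +; particulate in product +; conversion up -; yield down -
(E) control-valve stiction — selectivity down -; pressure fluctuation +; particulate in product -; conversion up -; yield down -
(F) heat-exchanger scaling — fails on selectivity down, pressure fluctuation, particulate in product, conversion up (predicts conversion down, not conversion up)
(A) is the only candidate with no mismatches.

A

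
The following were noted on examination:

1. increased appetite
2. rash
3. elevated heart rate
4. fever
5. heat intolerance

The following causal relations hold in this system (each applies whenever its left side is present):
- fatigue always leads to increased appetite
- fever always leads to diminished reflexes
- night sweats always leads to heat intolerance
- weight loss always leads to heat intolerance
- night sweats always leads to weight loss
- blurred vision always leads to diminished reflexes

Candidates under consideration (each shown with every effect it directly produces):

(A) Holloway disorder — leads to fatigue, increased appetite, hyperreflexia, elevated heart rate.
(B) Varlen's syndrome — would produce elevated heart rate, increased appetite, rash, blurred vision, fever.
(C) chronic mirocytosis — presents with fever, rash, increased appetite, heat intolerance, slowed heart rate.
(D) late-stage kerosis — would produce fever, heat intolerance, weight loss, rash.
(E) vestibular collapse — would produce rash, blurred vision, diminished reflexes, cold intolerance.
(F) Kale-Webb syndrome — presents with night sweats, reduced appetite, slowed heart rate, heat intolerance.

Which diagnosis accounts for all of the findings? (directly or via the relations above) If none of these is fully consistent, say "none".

Checking each candidate against the observations:
(A) Holloway disorder — increased appetite ✓; rash ✗; elevated heart rate ✓; fever ✗; heat intolerance ✗
(B) Varlen's syndrome — does not account for heat intolerance
(C) chronic mirocytosis — increased appetite ✓; rash ✓; elevated heart rate ✗; fever ✓; heat intolerance ✓
(D) late-stage kerosis — increased appetite ✗; rash ✓; elevated heart rate ✗; fever ✓; heat intolerance ✓
(E) vestibular collapse — increased appetite ✗; rash ✓; elevated heart rate ✗; fever ✗; heat intolerance ✗
(F) Kale-Webb syndrome — increased appetite ✗; rash ✗; elevated heart rate ✗; fever ✗; heat intolerance ✓
Every candidate fails on at least one observation.

none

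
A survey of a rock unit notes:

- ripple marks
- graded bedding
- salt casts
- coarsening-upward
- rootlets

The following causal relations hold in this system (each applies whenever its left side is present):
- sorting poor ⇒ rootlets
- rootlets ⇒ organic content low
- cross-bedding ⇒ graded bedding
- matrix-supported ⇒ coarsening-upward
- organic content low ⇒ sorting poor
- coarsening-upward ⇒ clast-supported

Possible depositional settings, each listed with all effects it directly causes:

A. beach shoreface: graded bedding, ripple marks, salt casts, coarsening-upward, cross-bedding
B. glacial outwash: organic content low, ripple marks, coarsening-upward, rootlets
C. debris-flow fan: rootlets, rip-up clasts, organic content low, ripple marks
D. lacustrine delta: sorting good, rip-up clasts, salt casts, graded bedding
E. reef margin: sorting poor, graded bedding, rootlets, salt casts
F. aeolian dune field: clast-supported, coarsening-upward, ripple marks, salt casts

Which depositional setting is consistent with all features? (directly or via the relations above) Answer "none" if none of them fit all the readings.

none

Checking each candidate against the observations:
(A) beach shoreface — does not account for rootlets
(B) glacial outwash — ripple marks +; graded bedding -; salt casts -; coarsening-upward +; rootlets +
(C) debris-flow fan — does not account for graded bedding, salt casts, coarsening-upward
(D) lacustrine delta — does not account for ripple marks, coarsening-upward, rootlets
(E) reef margin — ripple marks -; graded bedding +; salt casts +; coarsening-upward -; rootlets +
(F) aeolian dune field — does not account for graded bedding, rootlets
No candidate is consistent with all observations.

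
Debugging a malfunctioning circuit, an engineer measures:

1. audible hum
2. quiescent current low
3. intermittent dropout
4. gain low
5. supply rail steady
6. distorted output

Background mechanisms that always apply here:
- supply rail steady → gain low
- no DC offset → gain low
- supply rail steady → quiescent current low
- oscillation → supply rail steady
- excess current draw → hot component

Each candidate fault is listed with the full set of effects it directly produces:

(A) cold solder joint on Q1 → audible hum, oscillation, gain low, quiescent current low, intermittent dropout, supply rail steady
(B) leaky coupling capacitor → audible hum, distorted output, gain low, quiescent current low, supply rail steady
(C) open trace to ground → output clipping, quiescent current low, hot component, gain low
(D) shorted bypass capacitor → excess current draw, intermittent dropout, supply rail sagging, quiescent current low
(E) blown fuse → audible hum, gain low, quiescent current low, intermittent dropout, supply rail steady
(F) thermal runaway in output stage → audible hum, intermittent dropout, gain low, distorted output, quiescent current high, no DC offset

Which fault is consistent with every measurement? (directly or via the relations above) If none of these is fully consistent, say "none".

none

Testing each hypothesis:
(A) cold solder joint on Q1 — audible hum yes; quiescent current low yes; intermittent dropout yes; gain low yes; supply rail steady yes; distorted output NO
(B) leaky coupling capacitor — does not account for intermittent dropout
(C) open trace to ground — audible hum NO; quiescent current low yes; intermittent dropout NO; gain low yes; supply rail steady NO; distorted output NO
(D) shorted bypass capacitor — fails on audible hum, gain low, supply rail steady, distorted output (predicts supply rail sagging, not supply rail steady)
(E) blown fuse — does not account for distorted output
(F) thermal runaway in output stage — audible hum yes; quiescent current low NO; intermittent dropout yes; gain low yes; supply rail steady NO; distorted output yes
Every candidate fails on at least one observation.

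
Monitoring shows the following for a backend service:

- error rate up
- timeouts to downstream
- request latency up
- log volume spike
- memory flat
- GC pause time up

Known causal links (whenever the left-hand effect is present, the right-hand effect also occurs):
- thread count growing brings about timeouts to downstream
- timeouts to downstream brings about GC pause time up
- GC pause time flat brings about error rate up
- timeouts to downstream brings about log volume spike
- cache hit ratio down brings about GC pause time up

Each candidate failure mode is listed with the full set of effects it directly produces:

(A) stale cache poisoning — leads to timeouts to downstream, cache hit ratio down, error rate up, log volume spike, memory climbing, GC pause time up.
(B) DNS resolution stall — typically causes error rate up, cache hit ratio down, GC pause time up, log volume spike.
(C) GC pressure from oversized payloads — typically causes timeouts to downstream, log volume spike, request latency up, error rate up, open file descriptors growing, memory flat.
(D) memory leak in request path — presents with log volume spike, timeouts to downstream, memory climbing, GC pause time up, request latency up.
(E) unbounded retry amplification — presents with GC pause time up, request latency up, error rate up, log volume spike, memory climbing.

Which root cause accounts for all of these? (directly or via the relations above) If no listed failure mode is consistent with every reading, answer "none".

Testing each hypothesis:
(A) stale cache poisoning — error rate up +; timeouts to downstream +; request latency up -; log volume spike +; memory flat -; GC pause time up +
(B) DNS resolution stall — does not account for timeouts to downstream, request latency up, memory flat
(C) GC pressure from oversized payloads — error rate up +; timeouts to downstream +; request latency up +; log volume spike +; memory flat +; GC pause time up + (via timeouts to downstream → GC pause time up)
(D) memory leak in request path — fails on error rate up, memory flat (predicts memory climbing, not memory flat)
(E) unbounded retry amplification — error rate up +; timeouts to downstream -; request latency up +; log volume spike +; memory flat -; GC pause time up +
Only (C) is consistent with every observation.

C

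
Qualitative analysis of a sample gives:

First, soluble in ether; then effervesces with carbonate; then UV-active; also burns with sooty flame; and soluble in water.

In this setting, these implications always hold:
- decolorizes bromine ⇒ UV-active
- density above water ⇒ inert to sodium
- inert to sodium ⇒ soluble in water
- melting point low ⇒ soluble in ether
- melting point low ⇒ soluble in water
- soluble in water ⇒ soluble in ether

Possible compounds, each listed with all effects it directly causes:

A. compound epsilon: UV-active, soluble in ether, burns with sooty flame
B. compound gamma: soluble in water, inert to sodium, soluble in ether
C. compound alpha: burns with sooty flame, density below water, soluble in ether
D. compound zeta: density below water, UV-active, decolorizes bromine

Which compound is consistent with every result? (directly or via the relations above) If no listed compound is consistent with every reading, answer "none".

none

Testing each hypothesis:
(A) compound epsilon — soluble in ether ✓; effervesces with carbonate ✗; UV-active ✓; burns with sooty flame ✓; soluble in water ✗
(B) compound gamma — does not account for effervesces with carbonate, UV-active, burns with sooty flame
(C) compound alpha — does not account for effervesces with carbonate, UV-active, soluble in water
(D) compound zeta — soluble in ether ✗; effervesces with carbonate ✗; UV-active ✓; burns with sooty flame ✗; soluble in water ✗
Every candidate fails on at least one observation.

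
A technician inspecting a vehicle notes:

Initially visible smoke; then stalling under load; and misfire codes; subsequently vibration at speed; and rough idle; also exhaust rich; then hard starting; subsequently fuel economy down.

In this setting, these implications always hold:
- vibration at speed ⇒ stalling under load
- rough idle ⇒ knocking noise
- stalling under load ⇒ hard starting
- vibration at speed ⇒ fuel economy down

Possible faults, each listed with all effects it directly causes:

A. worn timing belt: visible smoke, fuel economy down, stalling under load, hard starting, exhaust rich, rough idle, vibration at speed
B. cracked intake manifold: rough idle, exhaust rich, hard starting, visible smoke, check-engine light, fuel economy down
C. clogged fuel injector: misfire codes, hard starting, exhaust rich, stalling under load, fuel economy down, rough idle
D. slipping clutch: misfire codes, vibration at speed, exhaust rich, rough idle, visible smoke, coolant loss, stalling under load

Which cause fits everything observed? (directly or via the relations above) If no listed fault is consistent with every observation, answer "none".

D

Per-candidate check:
(A) worn timing belt — does not account for misfire codes
(B) cracked intake manifold — visible smoke match; stalling under load miss; misfire codes miss; vibration at speed miss; rough idle match; exhaust rich match; hard starting match; fuel economy down match
(C) clogged fuel injector — visible smoke miss; stalling under load match; misfire codes match; vibration at speed miss; rough idle match; exhaust rich match; hard starting match; fuel economy down match
(D) slipping clutch — visible smoke match; stalling under load match; misfire codes match; vibration at speed match; rough idle match; exhaust rich match; hard starting match (via stalling under load → hard starting); fuel economy down match (via vibration at speed → fuel economy down)
Only (D) is consistent with every observation.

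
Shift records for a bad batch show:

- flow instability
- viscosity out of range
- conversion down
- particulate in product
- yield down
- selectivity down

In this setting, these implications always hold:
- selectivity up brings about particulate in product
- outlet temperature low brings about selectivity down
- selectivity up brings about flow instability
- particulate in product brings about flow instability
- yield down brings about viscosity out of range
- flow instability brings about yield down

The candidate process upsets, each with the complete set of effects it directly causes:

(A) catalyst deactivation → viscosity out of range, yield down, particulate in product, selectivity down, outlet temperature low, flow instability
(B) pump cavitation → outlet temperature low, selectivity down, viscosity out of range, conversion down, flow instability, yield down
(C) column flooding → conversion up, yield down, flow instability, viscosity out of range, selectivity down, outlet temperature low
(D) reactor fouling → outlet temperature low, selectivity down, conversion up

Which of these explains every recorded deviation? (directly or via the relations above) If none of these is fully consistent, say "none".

none

Testing each hypothesis:
(A) catalyst deactivation — flow instability yes; viscosity out of range yes; conversion down NO; particulate in product yes; yield down yes; selectivity down yes
(B) pump cavitation — does not account for particulate in product
(C) column flooding — fails on conversion down, particulate in product (predicts conversion up, not conversion down)
(D) reactor fouling — fails on flow instability, viscosity out of range, conversion down, particulate in product, yield down (predicts conversion up, not conversion down)
No candidate is consistent with all observations.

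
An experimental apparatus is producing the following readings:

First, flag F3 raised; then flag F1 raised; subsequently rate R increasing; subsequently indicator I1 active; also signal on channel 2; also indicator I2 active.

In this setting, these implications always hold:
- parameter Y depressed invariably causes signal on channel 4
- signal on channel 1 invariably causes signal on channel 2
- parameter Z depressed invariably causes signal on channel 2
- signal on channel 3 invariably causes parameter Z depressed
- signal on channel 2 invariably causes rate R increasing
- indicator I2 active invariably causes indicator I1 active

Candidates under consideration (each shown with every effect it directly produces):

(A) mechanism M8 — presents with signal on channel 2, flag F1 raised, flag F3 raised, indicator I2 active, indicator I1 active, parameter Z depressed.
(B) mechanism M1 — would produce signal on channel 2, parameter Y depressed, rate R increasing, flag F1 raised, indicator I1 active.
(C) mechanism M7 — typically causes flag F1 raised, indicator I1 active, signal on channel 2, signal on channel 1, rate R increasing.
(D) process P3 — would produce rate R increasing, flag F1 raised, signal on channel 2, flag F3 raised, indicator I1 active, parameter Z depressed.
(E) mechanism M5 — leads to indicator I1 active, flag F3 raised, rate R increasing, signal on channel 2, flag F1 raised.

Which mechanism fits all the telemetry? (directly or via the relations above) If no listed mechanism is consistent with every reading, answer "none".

For each candidate, compare predicted effects to what was observed:
(A) mechanism M8 — flag F3 raised yes; flag F1 raised yes; rate R increasing yes (through signal on channel 2 → rate R increasing); indicator I1 active yes; signal on channel 2 yes; indicator I2 active yes
(B) mechanism M1 — flag F3 raised NO; flag F1 raised yes; rate R increasing yes; indicator I1 active yes; signal on channel 2 yes; indicator I2 active NO
(C) mechanism M7 — flag F3 raised NO; flag F1 raised yes; rate R increasing yes; indicator I1 active yes; signal on channel 2 yes; indicator I2 active NO
(D) process P3 — flag F3 raised yes; flag F1 raised yes; rate R increasing yes; indicator I1 active yes; signal on channel 2 yes; indicator I2 active NO
(E) mechanism M5 — flag F3 raised yes; flag F1 raised yes; rate R increasing yes; indicator I1 active yes; signal on channel 2 yes; indicator I2 active NO
(A) alone accounts for all the evidence.

A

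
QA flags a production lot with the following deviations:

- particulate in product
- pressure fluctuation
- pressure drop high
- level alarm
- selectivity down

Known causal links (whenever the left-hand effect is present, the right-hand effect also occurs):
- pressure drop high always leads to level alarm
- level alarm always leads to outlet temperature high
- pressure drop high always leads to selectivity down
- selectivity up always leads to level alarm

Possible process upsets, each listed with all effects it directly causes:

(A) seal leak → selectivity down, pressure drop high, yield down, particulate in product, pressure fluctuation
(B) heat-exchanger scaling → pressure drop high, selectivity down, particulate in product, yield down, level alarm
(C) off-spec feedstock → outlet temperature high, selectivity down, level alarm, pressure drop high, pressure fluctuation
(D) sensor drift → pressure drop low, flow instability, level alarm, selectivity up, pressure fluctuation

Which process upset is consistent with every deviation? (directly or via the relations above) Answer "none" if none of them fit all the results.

Checking each candidate against the observations:
(A) seal leak — accounts for every observation (level alarm via pressure drop high → level alarm)
(B) heat-exchanger scaling — particulate in product ✓; pressure fluctuation ✗; pressure drop high ✓; level alarm ✓; selectivity down ✓
(C) off-spec feedstock — does not account for particulate in product
(D) sensor drift — particulate in product ✗; pressure fluctuation ✓; pressure drop high ✗; level alarm ✓; selectivity down ✗
(A) is the only candidate with no mismatches.

A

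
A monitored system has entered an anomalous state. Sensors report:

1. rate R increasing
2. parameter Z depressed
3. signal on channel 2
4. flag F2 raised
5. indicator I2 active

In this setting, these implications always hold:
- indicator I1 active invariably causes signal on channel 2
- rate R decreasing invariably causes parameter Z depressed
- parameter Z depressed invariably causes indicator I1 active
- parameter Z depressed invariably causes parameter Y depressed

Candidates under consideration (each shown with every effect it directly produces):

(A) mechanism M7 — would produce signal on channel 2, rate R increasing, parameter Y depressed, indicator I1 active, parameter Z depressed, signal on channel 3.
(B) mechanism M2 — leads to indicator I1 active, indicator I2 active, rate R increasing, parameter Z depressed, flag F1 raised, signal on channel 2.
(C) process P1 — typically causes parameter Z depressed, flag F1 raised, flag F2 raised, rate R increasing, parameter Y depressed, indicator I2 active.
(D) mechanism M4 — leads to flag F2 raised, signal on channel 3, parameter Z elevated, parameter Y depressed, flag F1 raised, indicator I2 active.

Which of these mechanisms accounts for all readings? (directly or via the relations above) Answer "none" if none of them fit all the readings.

C

Checking each candidate against the observations:
(A) mechanism M7 — rate R increasing +; parameter Z depressed +; signal on channel 2 +; flag F2 raised -; indicator I2 active -
(B) mechanism M2 — rate R increasing +; parameter Z depressed +; signal on channel 2 +; flag F2 raised -; indicator I2 active +
(C) process P1 — rate R increasing +; parameter Z depressed +; signal on channel 2 + (via parameter Z depressed → indicator I1 active → signal on channel 2); flag F2 raised +; indicator I2 active +
(D) mechanism M4 — fails on rate R increasing, parameter Z depressed, signal on channel 2 (predicts parameter Z elevated, not parameter Z depressed)
(C) is the only candidate with no mismatches.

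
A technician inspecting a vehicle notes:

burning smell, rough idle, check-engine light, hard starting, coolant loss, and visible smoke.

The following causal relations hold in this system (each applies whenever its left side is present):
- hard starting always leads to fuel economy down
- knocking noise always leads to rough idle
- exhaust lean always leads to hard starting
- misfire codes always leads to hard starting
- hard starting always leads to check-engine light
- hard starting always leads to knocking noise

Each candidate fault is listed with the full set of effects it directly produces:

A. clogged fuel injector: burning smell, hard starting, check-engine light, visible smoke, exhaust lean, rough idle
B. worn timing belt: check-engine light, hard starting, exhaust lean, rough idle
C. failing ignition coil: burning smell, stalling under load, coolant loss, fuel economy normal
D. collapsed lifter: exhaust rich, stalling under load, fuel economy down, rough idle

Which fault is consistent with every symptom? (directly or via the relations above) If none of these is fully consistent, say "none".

Per-candidate check:
(A) clogged fuel injector — burning smell +; rough idle +; check-engine light +; hard starting +; coolant loss -; visible smoke +
(B) worn timing belt — does not account for burning smell, coolant loss, visible smoke
(C) failing ignition coil — does not account for rough idle, check-engine light, hard starting, visible smoke
(D) collapsed lifter — burning smell -; rough idle +; check-engine light -; hard starting -; coolant loss -; visible smoke -
Every candidate fails on at least one observation.

none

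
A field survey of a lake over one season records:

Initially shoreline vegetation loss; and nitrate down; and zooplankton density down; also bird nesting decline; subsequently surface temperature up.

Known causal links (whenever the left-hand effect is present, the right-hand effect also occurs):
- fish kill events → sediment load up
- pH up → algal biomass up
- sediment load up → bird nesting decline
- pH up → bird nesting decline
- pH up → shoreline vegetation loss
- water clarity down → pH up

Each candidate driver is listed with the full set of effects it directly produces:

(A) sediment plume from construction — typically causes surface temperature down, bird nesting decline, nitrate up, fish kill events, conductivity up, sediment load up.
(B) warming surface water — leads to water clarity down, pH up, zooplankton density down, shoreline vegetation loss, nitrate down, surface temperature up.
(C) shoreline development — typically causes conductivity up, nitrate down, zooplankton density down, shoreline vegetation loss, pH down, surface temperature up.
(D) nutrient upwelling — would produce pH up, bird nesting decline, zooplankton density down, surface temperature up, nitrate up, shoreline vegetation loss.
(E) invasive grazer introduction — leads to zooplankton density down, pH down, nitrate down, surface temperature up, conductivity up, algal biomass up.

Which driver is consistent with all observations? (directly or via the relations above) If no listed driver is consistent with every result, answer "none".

B

Testing each hypothesis:
(A) sediment plume from construction — shoreline vegetation loss -; nitrate down -; zooplankton density down -; bird nesting decline +; surface temperature up -
(B) warming surface water — accounts for every observation (bird nesting decline through pH up → bird nesting decline)
(C) shoreline development — does not account for bird nesting decline
(D) nutrient upwelling — fails on nitrate down (predicts nitrate up, not nitrate down)
(E) invasive grazer introduction — shoreline vegetation loss -; nitrate down +; zooplankton density down +; bird nesting decline -; surface temperature up +
(B) is the only candidate with no mismatches.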